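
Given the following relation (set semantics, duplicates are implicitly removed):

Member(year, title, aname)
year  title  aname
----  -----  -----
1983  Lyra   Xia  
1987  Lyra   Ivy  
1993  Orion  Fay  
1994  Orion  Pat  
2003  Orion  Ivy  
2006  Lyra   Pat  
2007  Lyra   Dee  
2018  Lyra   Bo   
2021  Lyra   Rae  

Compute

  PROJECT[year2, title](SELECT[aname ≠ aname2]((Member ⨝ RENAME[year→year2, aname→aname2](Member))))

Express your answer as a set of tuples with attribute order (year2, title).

ρ[year→year2, aname→aname2]: schema becomes (year2, title, aname2); tuples unchanged.
Natural join on title: {(1983, Lyra, Xia, 1983, Xia), (1983, Lyra, Xia, 1987, Ivy), (1983, Lyra, Xia, 2006, Pat), (1983, Lyra, Xia, 2007, Dee), (1983, Lyra, Xia, 2018, Bo), (1983, Lyra, Xia, 2021, Rae), (1987, Lyra, Ivy, 1983, Xia), (1987, Lyra, Ivy, 1987, Ivy), (1987, Lyra, Ivy, 2006, Pat), (1987, Lyra, Ivy, 2007, Dee), (1987, Lyra, Ivy, 2018, Bo), (1987, Lyra, Ivy, 2021, Rae), (1993, Orion, Fay, 1993, Fay), (1993, Orion, Fay, 1994, Pat), (1993, Orion, Fay, 2003, Ivy), (1994, Orion, Pat, 1993, Fay), (1994, Orion, Pat, 1994, Pat), (1994, Orion, Pat, 2003, Ivy), (2003, Orion, Ivy, 1993, Fay), (2003, Orion, Ivy, 1994, Pat), (2003, Orion, Ivy, 2003, Ivy), (2006, Lyra, Pat, 1983, Xia), (2006, Lyra, Pat, 1987, Ivy), (2006, Lyra, Pat, 2006, Pat), (2006, Lyra, Pat, 2007, Dee), (2006, Lyra, Pat, 2018, Bo), (2006, Lyra, Pat, 2021, Rae), (2007, Lyra, Dee, 1983, Xia), (2007, Lyra, Dee, 1987, Ivy), (2007, Lyra, Dee, 2006, Pat), (2007, Lyra, Dee, 2007, Dee), (2007, Lyra, Dee, 2018, Bo), (2007, Lyra, Dee, 2021, Rae), (2018, Lyra, Bo, 1983, Xia), (2018, Lyra, Bo, 1987, Ivy), (2018, Lyra, Bo, 2006, Pat), (2018, Lyra, Bo, 2007, Dee), (2018, Lyra, Bo, 2018, Bo), (2018, Lyra, Bo, 2021, Rae), (2021, Lyra, Rae, 1983, Xia), (2021, Lyra, Rae, 1987, Ivy), (2021, Lyra, Rae, 2006, Pat), (2021, Lyra, Rae, 2007, Dee), (2021, Lyra, Rae, 2018, Bo), (2021, Lyra, Rae, 2021, Rae)}
σ[aname ≠ aname2]: keep tuples satisfying aname ≠ aname2 → {(1983, Lyra, Xia, 1987, Ivy), (1983, Lyra, Xia, 2006, Pat), (1983, Lyra, Xia, 2007, Dee), (1983, Lyra, Xia, 2018, Bo), (1983, Lyra, Xia, 2021, Rae), (1987, Lyra, Ivy, 1983, Xia), (1987, Lyra, Ivy, 2006, Pat), (1987, Lyra, Ivy, 2007, Dee), (1987, Lyra, Ivy, 2018, Bo), (1987, Lyra, Ivy, 2021, Rae), (1993, Orion, Fay, 1994, Pat), (1993, Orion, Fay, 2003, Ivy), (1994, Orion, Pat, 1993, Fay), (1994, Orion, Pat, 2003, Ivy), (2003, Orion, Ivy, 1993, Fay), (2003, Orion, Ivy, 1994, Pat), (2006, Lyra, Pat, 1983, Xia), (2006, Lyra, Pat, 1987, Ivy), (2006, Lyra, Pat, 2007, Dee), (2006, Lyra, Pat, 2018, Bo), (2006, Lyra, Pat, 2021, Rae), (2007, Lyra, Dee, 1983, Xia), (2007, Lyra, Dee, 1987, Ivy), (2007, Lyra, Dee, 2006, Pat), (2007, Lyra, Dee, 2018, Bo), (2007, Lyra, Dee, 2021, Rae), (2018, Lyra, Bo, 1983, Xia), (2018, Lyra, Bo, 1987, Ivy), (2018, Lyra, Bo, 2006, Pat), (2018, Lyra, Bo, 2007, Dee), (2018, Lyra, Bo, 2021, Rae), (2021, Lyra, Rae, 1983, Xia), (2021, Lyra, Rae, 1987, Ivy), (2021, Lyra, Rae, 2006, Pat), (2021, Lyra, Rae, 2007, Dee), (2021, Lyra, Rae, 2018, Bo)}
π[year2, title]: project onto (year2, title) (27 duplicate(s) eliminated) → {(1983, Lyra), (1987, Lyra), (1993, Orion), (1994, Orion), (2003, Orion), (2006, Lyra), (2007, Lyra), (2018, Lyra), (2021, Lyra)}

{(1983, Lyra), (1987, Lyra), (1993, Orion), (1994, Orion), (2003, Orion), (2006, Lyra), (2007, Lyra), (2018, Lyra), (2021, Lyra)}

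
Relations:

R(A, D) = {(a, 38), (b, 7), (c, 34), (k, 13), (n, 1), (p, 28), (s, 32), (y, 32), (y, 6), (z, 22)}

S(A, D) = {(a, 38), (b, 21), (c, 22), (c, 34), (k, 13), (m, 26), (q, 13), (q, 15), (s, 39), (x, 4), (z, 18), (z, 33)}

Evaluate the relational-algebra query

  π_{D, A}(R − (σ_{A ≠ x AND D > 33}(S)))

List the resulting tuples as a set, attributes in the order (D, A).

Apply σ_{A ≠ x AND D > 33}; surviving tuples: {(a, 38), (c, 34), (s, 39)}
Difference: {(a, 38), (b, 7), (c, 34), (k, 13), (n, 1), (p, 28), (s, 32), (y, 32), (y, 6), (z, 22)} with {(a, 38), (c, 34), (s, 39)} → {(b, 7), (k, 13), (n, 1), (p, 28), (s, 32), (y, 32), (y, 6), (z, 22)}
π[D, A]: project onto (D, A) → {(1, n), (13, k), (22, z), (28, p), (32, s), (32, y), (6, y), (7, b)}

{(1, n), (13, k), (22, z), (28, p), (32, s), (32, y), (6, y), (7, b)}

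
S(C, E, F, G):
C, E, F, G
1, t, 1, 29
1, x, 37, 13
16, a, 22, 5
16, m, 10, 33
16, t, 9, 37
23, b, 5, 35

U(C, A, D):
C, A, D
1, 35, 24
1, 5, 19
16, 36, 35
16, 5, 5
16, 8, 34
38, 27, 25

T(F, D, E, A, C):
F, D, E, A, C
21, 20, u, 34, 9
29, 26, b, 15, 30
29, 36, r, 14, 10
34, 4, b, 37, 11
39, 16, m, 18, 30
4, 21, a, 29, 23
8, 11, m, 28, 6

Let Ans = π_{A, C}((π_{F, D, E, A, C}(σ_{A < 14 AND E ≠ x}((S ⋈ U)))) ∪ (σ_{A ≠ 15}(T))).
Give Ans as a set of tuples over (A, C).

Natural join on C: {(1, t, 1, 29, 35, 24), (1, t, 1, 29, 5, 19), (1, x, 37, 13, 35, 24), (1, x, 37, 13, 5, 19), (16, a, 22, 5, 36, 35), (16, a, 22, 5, 5, 5), (16, a, 22, 5, 8, 34), (16, m, 10, 33, 36, 35), (16, m, 10, 33, 5, 5), (16, m, 10, 33, 8, 34), (16, t, 9, 37, 36, 35), (16, t, 9, 37, 5, 5), (16, t, 9, 37, 8, 34)}
Filtering on A < 14 AND E ≠ x leaves {(1, t, 1, 29, 5, 19), (16, a, 22, 5, 5, 5), (16, a, 22, 5, 8, 34), (16, m, 10, 33, 5, 5), (16, m, 10, 33, 8, 34), (16, t, 9, 37, 5, 5), (16, t, 9, 37, 8, 34)}.
Projecting to F, D, E, A, C: {(1, 19, t, 5, 1), (10, 34, m, 8, 16), (10, 5, m, 5, 16), (22, 34, a, 8, 16), (22, 5, a, 5, 16), (9, 34, t, 8, 16), (9, 5, t, 5, 16)}
Filtering on A ≠ 15 leaves {(21, 20, u, 34, 9), (29, 36, r, 14, 10), (34, 4, b, 37, 11), (39, 16, m, 18, 30), (4, 21, a, 29, 23), (8, 11, m, 28, 6)}.
Union: {(1, 19, t, 5, 1), (10, 34, m, 8, 16), (10, 5, m, 5, 16), (22, 34, a, 8, 16), (22, 5, a, 5, 16), (9, 34, t, 8, 16), (9, 5, t, 5, 16)} with {(21, 20, u, 34, 9), (29, 36, r, 14, 10), (34, 4, b, 37, 11), (39, 16, m, 18, 30), (4, 21, a, 29, 23), (8, 11, m, 28, 6)} → {(1, 19, t, 5, 1), (10, 34, m, 8, 16), (10, 5, m, 5, 16), (21, 20, u, 34, 9), (22, 34, a, 8, 16), (22, 5, a, 5, 16), (29, 36, r, 14, 10), (34, 4, b, 37, 11), (39, 16, m, 18, 30), (4, 21, a, 29, 23), (8, 11, m, 28, 6), (9, 34, t, 8, 16), (9, 5, t, 5, 16)}
Projecting to A, C (4 duplicate(s) eliminated): {(14, 10), (18, 30), (28, 6), (29, 23), (34, 9), (37, 11), (5, 1), (5, 16), (8, 16)}

{(14, 10), (18, 30), (28, 6), (29, 23), (34, 9), (37, 11), (5, 1), (5, 16), (8, 16)}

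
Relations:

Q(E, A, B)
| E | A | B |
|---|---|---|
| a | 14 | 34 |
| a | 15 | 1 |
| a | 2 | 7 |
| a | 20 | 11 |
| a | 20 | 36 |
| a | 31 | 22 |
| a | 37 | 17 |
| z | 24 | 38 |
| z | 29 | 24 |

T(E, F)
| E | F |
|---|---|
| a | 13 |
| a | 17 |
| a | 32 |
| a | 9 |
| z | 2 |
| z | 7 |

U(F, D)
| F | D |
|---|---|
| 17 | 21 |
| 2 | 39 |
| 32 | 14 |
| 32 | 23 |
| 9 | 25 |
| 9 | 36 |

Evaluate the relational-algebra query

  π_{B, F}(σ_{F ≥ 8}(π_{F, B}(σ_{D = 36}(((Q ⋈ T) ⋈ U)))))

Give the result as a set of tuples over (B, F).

Q ⋈ T (natural join on E): {(a, 14, 34, 13), (a, 14, 34, 17), (a, 14, 34, 32), (a, 14, 34, 9), (a, 15, 1, 13), (a, 15, 1, 17), (a, 15, 1, 32), (a, 15, 1, 9), (a, 2, 7, 13), (a, 2, 7, 17), (a, 2, 7, 32), (a, 2, 7, 9), (a, 20, 11, 13), (a, 20, 11, 17), (a, 20, 11, 32), (a, 20, 11, 9), (a, 20, 36, 13), (a, 20, 36, 17), (a, 20, 36, 32), (a, 20, 36, 9), (a, 31, 22, 13), (a, 31, 22, 17), (a, 31, 22, 32), (a, 31, 22, 9), (a, 37, 17, 13), (a, 37, 17, 17), (a, 37, 17, 32), (a, 37, 17, 9), (z, 24, 38, 2), (z, 24, 38, 7), (z, 29, 24, 2), (z, 29, 24, 7)}
(Q ⋈ T) ⋈ U (natural join on F): {(a, 14, 34, 17, 21), (a, 14, 34, 32, 14), (a, 14, 34, 32, 23), (a, 14, 34, 9, 25), (a, 14, 34, 9, 36), (a, 15, 1, 17, 21), (a, 15, 1, 32, 14), (a, 15, 1, 32, 23), (a, 15, 1, 9, 25), (a, 15, 1, 9, 36), (a, 2, 7, 17, 21), (a, 2, 7, 32, 14), (a, 2, 7, 32, 23), (a, 2, 7, 9, 25), (a, 2, 7, 9, 36), (a, 20, 11, 17, 21), (a, 20, 11, 32, 14), (a, 20, 11, 32, 23), (a, 20, 11, 9, 25), (a, 20, 11, 9, 36), (a, 20, 36, 17, 21), (a, 20, 36, 32, 14), (a, 20, 36, 32, 23), (a, 20, 36, 9, 25), (a, 20, 36, 9, 36), (a, 31, 22, 17, 21), (a, 31, 22, 32, 14), (a, 31, 22, 32, 23), (a, 31, 22, 9, 25), (a, 31, 22, 9, 36), (a, 37, 17, 17, 21), (a, 37, 17, 32, 14), (a, 37, 17, 32, 23), (a, 37, 17, 9, 25), (a, 37, 17, 9, 36), (z, 24, 38, 2, 39), (z, 29, 24, 2, 39)}
Filtering on D = 36 leaves {(a, 14, 34, 9, 36), (a, 15, 1, 9, 36), (a, 2, 7, 9, 36), (a, 20, 11, 9, 36), (a, 20, 36, 9, 36), (a, 31, 22, 9, 36), (a, 37, 17, 9, 36)}.
Projecting to F, B: {(9, 1), (9, 11), (9, 17), (9, 22), (9, 34), (9, 36), (9, 7)}
Filtering on F ≥ 8 leaves {(9, 1), (9, 11), (9, 17), (9, 22), (9, 34), (9, 36), (9, 7)}.
Projecting to B, F: {(1, 9), (11, 9), (17, 9), (22, 9), (34, 9), (36, 9), (7, 9)}

{(1, 9), (11, 9), (17, 9), (22, 9), (34, 9), (36, 9), (7, 9)}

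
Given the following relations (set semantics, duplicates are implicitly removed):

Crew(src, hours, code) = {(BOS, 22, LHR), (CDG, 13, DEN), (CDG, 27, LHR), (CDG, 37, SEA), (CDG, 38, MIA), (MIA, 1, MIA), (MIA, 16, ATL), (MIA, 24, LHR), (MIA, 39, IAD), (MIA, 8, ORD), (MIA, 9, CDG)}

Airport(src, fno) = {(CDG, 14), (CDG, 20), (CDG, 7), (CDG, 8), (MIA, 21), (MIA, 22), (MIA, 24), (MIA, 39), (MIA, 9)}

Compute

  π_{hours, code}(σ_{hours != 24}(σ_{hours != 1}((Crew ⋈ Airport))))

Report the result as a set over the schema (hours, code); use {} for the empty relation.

Joining Crew and Airport on src yields {(CDG, 13, DEN, 14), (CDG, 13, DEN, 20), (CDG, 13, DEN, 7), (CDG, 13, DEN, 8), (CDG, 27, LHR, 14), (CDG, 27, LHR, 20), (CDG, 27, LHR, 7), (CDG, 27, LHR, 8), (CDG, 37, SEA, 14), (CDG, 37, SEA, 20), (CDG, 37, SEA, 7), (CDG, 37, SEA, 8), (CDG, 38, MIA, 14), (CDG, 38, MIA, 20), (CDG, 38, MIA, 7), (CDG, 38, MIA, 8), (MIA, 1, MIA, 21), (MIA, 1, MIA, 22), (MIA, 1, MIA, 24), (MIA, 1, MIA, 39), (MIA, 1, MIA, 9), (MIA, 16, ATL, 21), (MIA, 16, ATL, 22), (MIA, 16, ATL, 24), (MIA, 16, ATL, 39), (MIA, 16, ATL, 9), (MIA, 24, LHR, 21), (MIA, 24, LHR, 22), (MIA, 24, LHR, 24), (MIA, 24, LHR, 39), (MIA, 24, LHR, 9), (MIA, 39, IAD, 21), (MIA, 39, IAD, 22), (MIA, 39, IAD, 24), (MIA, 39, IAD, 39), (MIA, 39, IAD, 9), (MIA, 8, ORD, 21), (MIA, 8, ORD, 22), (MIA, 8, ORD, 24), (MIA, 8, ORD, 39), (MIA, 8, ORD, 9), (MIA, 9, CDG, 21), (MIA, 9, CDG, 22), (MIA, 9, CDG, 24), (MIA, 9, CDG, 39), (MIA, 9, CDG, 9)}.
σ[hours != 1]: keep tuples satisfying hours != 1 → {(CDG, 13, DEN, 14), (CDG, 13, DEN, 20), (CDG, 13, DEN, 7), (CDG, 13, DEN, 8), (CDG, 27, LHR, 14), (CDG, 27, LHR, 20), (CDG, 27, LHR, 7), (CDG, 27, LHR, 8), (CDG, 37, SEA, 14), (CDG, 37, SEA, 20), (CDG, 37, SEA, 7), (CDG, 37, SEA, 8), (CDG, 38, MIA, 14), (CDG, 38, MIA, 20), (CDG, 38, MIA, 7), (CDG, 38, MIA, 8), (MIA, 16, ATL, 21), (MIA, 16, ATL, 22), (MIA, 16, ATL, 24), (MIA, 16, ATL, 39), (MIA, 16, ATL, 9), (MIA, 24, LHR, 21), (MIA, 24, LHR, 22), (MIA, 24, LHR, 24), (MIA, 24, LHR, 39), (MIA, 24, LHR, 9), (MIA, 39, IAD, 21), (MIA, 39, IAD, 22), (MIA, 39, IAD, 24), (MIA, 39, IAD, 39), (MIA, 39, IAD, 9), (MIA, 8, ORD, 21), (MIA, 8, ORD, 22), (MIA, 8, ORD, 24), (MIA, 8, ORD, 39), (MIA, 8, ORD, 9), (MIA, 9, CDG, 21), (MIA, 9, CDG, 22), (MIA, 9, CDG, 24), (MIA, 9, CDG, 39), (MIA, 9, CDG, 9)}
σ[hours != 24]: keep tuples satisfying hours != 24 → {(CDG, 13, DEN, 14), (CDG, 13, DEN, 20), (CDG, 13, DEN, 7), (CDG, 13, DEN, 8), (CDG, 27, LHR, 14), (CDG, 27, LHR, 20), (CDG, 27, LHR, 7), (CDG, 27, LHR, 8), (CDG, 37, SEA, 14), (CDG, 37, SEA, 20), (CDG, 37, SEA, 7), (CDG, 37, SEA, 8), (CDG, 38, MIA, 14), (CDG, 38, MIA, 20), (CDG, 38, MIA, 7), (CDG, 38, MIA, 8), (MIA, 16, ATL, 21), (MIA, 16, ATL, 22), (MIA, 16, ATL, 24), (MIA, 16, ATL, 39), (MIA, 16, ATL, 9), (MIA, 39, IAD, 21), (MIA, 39, IAD, 22), (MIA, 39, IAD, 24), (MIA, 39, IAD, 39), (MIA, 39, IAD, 9), (MIA, 8, ORD, 21), (MIA, 8, ORD, 22), (MIA, 8, ORD, 24), (MIA, 8, ORD, 39), (MIA, 8, ORD, 9), (MIA, 9, CDG, 21), (MIA, 9, CDG, 22), (MIA, 9, CDG, 24), (MIA, 9, CDG, 39), (MIA, 9, CDG, 9)}
Projecting to hours, code (28 duplicate(s) eliminated): {(13, DEN), (16, ATL), (27, LHR), (37, SEA), (38, MIA), (39, IAD), (8, ORD), (9, CDG)}

{(13, DEN), (16, ATL), (27, LHR), (37, SEA), (38, MIA), (39, IAD), (8, ORD), (9, CDG)}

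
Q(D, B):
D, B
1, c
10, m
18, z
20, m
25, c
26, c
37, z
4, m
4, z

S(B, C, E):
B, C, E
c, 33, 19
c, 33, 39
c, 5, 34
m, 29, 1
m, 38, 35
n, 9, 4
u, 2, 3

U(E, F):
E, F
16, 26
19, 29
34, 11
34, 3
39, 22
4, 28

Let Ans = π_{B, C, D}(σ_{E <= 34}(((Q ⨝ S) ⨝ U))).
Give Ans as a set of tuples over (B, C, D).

{(c, 33, 1), (c, 33, 25), (c, 33, 26), (c, 5, 1), (c, 5, 25), (c, 5, 26)}

Joining Q and S on B yields {(1, c, 33, 19), (1, c, 33, 39), (1, c, 5, 34), (10, m, 29, 1), (10, m, 38, 35), (20, m, 29, 1), (20, m, 38, 35), (25, c, 33, 19), (25, c, 33, 39), (25, c, 5, 34), (26, c, 33, 19), (26, c, 33, 39), (26, c, 5, 34), (4, m, 29, 1), (4, m, 38, 35)}.
Joining (Q ⨝ S) and U on E yields {(1, c, 33, 19, 29), (1, c, 33, 39, 22), (1, c, 5, 34, 11), (1, c, 5, 34, 3), (25, c, 33, 19, 29), (25, c, 33, 39, 22), (25, c, 5, 34, 11), (25, c, 5, 34, 3), (26, c, 33, 19, 29), (26, c, 33, 39, 22), (26, c, 5, 34, 11), (26, c, 5, 34, 3)}.
Filtering on E <= 34 leaves {(1, c, 33, 19, 29), (1, c, 5, 34, 11), (1, c, 5, 34, 3), (25, c, 33, 19, 29), (25, c, 5, 34, 11), (25, c, 5, 34, 3), (26, c, 33, 19, 29), (26, c, 5, 34, 11), (26, c, 5, 34, 3)}.
π[B, C, D]: project onto (B, C, D) (3 duplicate(s) eliminated) → {(c, 33, 1), (c, 33, 25), (c, 33, 26), (c, 5, 1), (c, 5, 25), (c, 5, 26)}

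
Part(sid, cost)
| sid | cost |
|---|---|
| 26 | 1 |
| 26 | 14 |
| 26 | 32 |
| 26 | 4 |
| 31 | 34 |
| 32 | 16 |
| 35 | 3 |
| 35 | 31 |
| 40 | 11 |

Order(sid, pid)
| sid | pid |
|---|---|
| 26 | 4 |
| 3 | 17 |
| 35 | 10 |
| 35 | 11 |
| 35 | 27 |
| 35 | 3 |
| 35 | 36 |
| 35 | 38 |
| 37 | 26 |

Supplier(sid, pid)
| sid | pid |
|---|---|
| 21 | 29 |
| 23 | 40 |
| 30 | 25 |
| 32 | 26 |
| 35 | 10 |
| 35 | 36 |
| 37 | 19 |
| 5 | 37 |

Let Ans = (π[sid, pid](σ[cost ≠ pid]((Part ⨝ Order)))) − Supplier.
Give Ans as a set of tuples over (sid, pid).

{(26, 4), (35, 11), (35, 27), (35, 3), (35, 38)}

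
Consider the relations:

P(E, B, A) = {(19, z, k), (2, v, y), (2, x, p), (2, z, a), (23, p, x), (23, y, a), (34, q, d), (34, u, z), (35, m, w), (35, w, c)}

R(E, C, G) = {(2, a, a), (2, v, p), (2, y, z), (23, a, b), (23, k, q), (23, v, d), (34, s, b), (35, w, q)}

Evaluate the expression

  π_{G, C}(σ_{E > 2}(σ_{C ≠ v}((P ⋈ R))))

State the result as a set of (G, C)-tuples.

P ⋈ R (natural join on E): {(2, v, y, a, a), (2, v, y, v, p), (2, v, y, y, z), (2, x, p, a, a), (2, x, p, v, p), (2, x, p, y, z), (2, z, a, a, a), (2, z, a, v, p), (2, z, a, y, z), (23, p, x, a, b), (23, p, x, k, q), (23, p, x, v, d), (23, y, a, a, b), (23, y, a, k, q), (23, y, a, v, d), (34, q, d, s, b), (34, u, z, s, b), (35, m, w, w, q), (35, w, c, w, q)}
Filtering on C ≠ v leaves {(2, v, y, a, a), (2, v, y, y, z), (2, x, p, a, a), (2, x, p, y, z), (2, z, a, a, a), (2, z, a, y, z), (23, p, x, a, b), (23, p, x, k, q), (23, y, a, a, b), (23, y, a, k, q), (34, q, d, s, b), (34, u, z, s, b), (35, m, w, w, q), (35, w, c, w, q)}.
Filtering on E > 2 leaves {(23, p, x, a, b), (23, p, x, k, q), (23, y, a, a, b), (23, y, a, k, q), (34, q, d, s, b), (34, u, z, s, b), (35, m, w, w, q), (35, w, c, w, q)}.
Projecting to G, C (4 duplicate(s) eliminated): {(b, a), (b, s), (q, k), (q, w)}

{(b, a), (b, s), (q, k), (q, w)}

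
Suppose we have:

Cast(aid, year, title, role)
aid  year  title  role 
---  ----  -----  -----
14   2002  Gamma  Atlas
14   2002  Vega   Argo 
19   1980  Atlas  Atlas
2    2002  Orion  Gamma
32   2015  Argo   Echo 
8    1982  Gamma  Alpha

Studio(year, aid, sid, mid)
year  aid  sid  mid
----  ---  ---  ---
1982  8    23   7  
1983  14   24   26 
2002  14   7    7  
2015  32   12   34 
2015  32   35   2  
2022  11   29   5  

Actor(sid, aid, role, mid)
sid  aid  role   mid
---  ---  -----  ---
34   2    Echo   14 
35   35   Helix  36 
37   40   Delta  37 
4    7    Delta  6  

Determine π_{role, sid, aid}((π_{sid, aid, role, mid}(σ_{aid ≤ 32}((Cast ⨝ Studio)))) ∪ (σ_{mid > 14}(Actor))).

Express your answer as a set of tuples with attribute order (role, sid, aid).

{(Alpha, 23, 8), (Argo, 7, 14), (Atlas, 7, 14), (Delta, 37, 40), (Echo, 12, 32), (Echo, 35, 32), (Helix, 35, 35)}

Joining Cast and Studio on aid, year yields {(14, 2002, Gamma, Atlas, 7, 7), (14, 2002, Vega, Argo, 7, 7), (32, 2015, Argo, Echo, 12, 34), (32, 2015, Argo, Echo, 35, 2), (8, 1982, Gamma, Alpha, 23, 7)}.
Selection aid ≤ 32: {(14, 2002, Gamma, Atlas, 7, 7), (14, 2002, Vega, Argo, 7, 7), (32, 2015, Argo, Echo, 12, 34), (32, 2015, Argo, Echo, 35, 2), (8, 1982, Gamma, Alpha, 23, 7)}
Keep only column(s) sid, aid, role, mid: {(12, 32, Echo, 34), (23, 8, Alpha, 7), (35, 32, Echo, 2), (7, 14, Argo, 7), (7, 14, Atlas, 7)}
Selection mid > 14: {(35, 35, Helix, 36), (37, 40, Delta, 37)}
Union: {(12, 32, Echo, 34), (23, 8, Alpha, 7), (35, 32, Echo, 2), (7, 14, Argo, 7), (7, 14, Atlas, 7)} with {(35, 35, Helix, 36), (37, 40, Delta, 37)} → {(12, 32, Echo, 34), (23, 8, Alpha, 7), (35, 32, Echo, 2), (35, 35, Helix, 36), (37, 40, Delta, 37), (7, 14, Argo, 7), (7, 14, Atlas, 7)}
Keep only column(s) role, sid, aid: {(Alpha, 23, 8), (Argo, 7, 14), (Atlas, 7, 14), (Delta, 37, 40), (Echo, 12, 32), (Echo, 35, 32), (Helix, 35, 35)}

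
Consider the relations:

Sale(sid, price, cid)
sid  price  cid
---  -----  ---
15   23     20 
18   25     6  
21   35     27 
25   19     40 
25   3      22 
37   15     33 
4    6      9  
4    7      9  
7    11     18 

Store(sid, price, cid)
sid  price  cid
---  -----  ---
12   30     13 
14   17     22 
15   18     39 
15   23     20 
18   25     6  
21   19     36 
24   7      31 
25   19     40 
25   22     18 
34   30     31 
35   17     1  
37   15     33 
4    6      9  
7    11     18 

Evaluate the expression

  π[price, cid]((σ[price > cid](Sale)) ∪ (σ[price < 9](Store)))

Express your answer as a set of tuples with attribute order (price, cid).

{(23, 20), (25, 6), (35, 27), (6, 9), (7, 31)}

Apply σ_{price > cid}; surviving tuples: {(15, 23, 20), (18, 25, 6), (21, 35, 27)}
Apply σ_{price < 9}; surviving tuples: {(24, 7, 31), (4, 6, 9)}
Taking the union: {(15, 23, 20), (18, 25, 6), (21, 35, 27), (24, 7, 31), (4, 6, 9)}
π[price, cid]: project onto (price, cid) → {(23, 20), (25, 6), (35, 27), (6, 9), (7, 31)}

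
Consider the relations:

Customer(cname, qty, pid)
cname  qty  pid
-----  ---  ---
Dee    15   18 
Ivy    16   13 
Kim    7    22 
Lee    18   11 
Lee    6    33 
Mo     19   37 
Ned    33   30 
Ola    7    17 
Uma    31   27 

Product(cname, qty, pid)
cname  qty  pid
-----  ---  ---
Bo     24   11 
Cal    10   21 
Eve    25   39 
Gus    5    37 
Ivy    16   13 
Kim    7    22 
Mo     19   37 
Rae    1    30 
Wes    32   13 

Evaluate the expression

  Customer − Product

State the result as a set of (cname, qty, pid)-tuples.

{(Dee, 15, 18), (Lee, 18, 11), (Lee, 6, 33), (Ned, 33, 30), (Ola, 7, 17), (Uma, 31, 27)}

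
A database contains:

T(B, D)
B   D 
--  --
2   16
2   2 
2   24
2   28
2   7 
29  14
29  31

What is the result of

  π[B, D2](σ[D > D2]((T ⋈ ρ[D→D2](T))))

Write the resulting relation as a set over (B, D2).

{(2, 16), (2, 2), (2, 24), (2, 7), (29, 14)}

ρ[D→D2]: schema becomes (B, D2); tuples unchanged.
Joining T and ρ[D→D2](T) on B yields {(2, 16, 16), (2, 16, 2), (2, 16, 24), (2, 16, 28), (2, 16, 7), (2, 2, 16), (2, 2, 2), (2, 2, 24), (2, 2, 28), (2, 2, 7), (2, 24, 16), (2, 24, 2), (2, 24, 24), (2, 24, 28), (2, 24, 7), (2, 28, 16), (2, 28, 2), (2, 28, 24), (2, 28, 28), (2, 28, 7), (2, 7, 16), (2, 7, 2), (2, 7, 24), (2, 7, 28), (2, 7, 7), (29, 14, 14), (29, 14, 31), (29, 31, 14), (29, 31, 31)}.
Filtering on D > D2 leaves {(2, 16, 2), (2, 16, 7), (2, 24, 16), (2, 24, 2), (2, 24, 7), (2, 28, 16), (2, 28, 2), (2, 28, 24), (2, 28, 7), (2, 7, 2), (29, 31, 14)}.
π[B, D2]: project onto (B, D2) (6 duplicate(s) eliminated) → {(2, 16), (2, 2), (2, 24), (2, 7), (29, 14)}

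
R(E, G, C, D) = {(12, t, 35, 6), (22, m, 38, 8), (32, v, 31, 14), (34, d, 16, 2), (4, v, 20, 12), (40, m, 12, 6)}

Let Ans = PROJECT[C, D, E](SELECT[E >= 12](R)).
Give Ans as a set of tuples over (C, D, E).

{(12, 6, 40), (16, 2, 34), (31, 14, 32), (35, 6, 12), (38, 8, 22)}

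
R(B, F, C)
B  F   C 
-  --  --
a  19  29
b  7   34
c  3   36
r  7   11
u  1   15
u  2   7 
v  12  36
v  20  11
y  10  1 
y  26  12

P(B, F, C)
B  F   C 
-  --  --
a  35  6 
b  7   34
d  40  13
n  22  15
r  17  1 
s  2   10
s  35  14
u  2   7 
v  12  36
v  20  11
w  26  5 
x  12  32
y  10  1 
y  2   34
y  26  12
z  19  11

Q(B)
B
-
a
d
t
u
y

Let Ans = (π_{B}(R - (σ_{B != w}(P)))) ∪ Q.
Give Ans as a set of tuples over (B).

σ[B != w]: keep tuples satisfying B != w → {(a, 35, 6), (b, 7, 34), (d, 40, 13), (n, 22, 15), (r, 17, 1), (s, 2, 10), (s, 35, 14), (u, 2, 7), (v, 12, 36), (v, 20, 11), (x, 12, 32), (y, 10, 1), (y, 2, 34), (y, 26, 12), (z, 19, 11)}
Set difference of the two operands is {(a, 19, 29), (c, 3, 36), (r, 7, 11), (u, 1, 15)}.
π_{B} gives {a, c, r, u}.
Set union of the two operands is {a, c, d, r, t, u, y}.

{a, c, d, r, t, u, y}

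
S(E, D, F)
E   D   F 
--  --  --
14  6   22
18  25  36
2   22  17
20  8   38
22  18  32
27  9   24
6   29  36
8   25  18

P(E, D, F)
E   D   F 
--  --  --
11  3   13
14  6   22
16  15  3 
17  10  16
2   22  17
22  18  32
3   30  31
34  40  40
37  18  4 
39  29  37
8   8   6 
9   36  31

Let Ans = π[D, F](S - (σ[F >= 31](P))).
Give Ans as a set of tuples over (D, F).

Filtering on F >= 31 leaves {(22, 18, 32), (3, 30, 31), (34, 40, 40), (39, 29, 37), (9, 36, 31)}.
Set difference of the two operands is {(14, 6, 22), (18, 25, 36), (2, 22, 17), (20, 8, 38), (27, 9, 24), (6, 29, 36), (8, 25, 18)}.
π[D, F]: project onto (D, F) → {(22, 17), (25, 18), (25, 36), (29, 36), (6, 22), (8, 38), (9, 24)}

{(22, 17), (25, 18), (25, 36), (29, 36), (6, 22), (8, 38), (9, 24)}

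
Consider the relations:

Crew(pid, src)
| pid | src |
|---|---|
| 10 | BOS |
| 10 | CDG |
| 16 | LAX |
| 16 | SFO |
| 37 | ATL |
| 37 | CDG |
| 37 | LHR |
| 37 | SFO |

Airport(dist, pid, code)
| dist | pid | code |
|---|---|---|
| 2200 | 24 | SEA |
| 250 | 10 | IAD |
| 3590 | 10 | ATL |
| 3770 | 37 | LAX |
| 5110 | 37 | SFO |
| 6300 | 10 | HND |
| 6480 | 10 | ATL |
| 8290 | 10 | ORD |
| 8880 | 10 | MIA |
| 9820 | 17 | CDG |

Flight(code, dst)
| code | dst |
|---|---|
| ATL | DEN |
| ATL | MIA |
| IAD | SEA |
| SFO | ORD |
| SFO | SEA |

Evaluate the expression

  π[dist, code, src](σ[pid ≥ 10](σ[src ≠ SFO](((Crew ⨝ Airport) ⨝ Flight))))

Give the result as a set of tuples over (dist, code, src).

Natural join on pid: {(10, BOS, 250, IAD), (10, BOS, 3590, ATL), (10, BOS, 6300, HND), (10, BOS, 6480, ATL), (10, BOS, 8290, ORD), (10, BOS, 8880, MIA), (10, CDG, 250, IAD), (10, CDG, 3590, ATL), (10, CDG, 6300, HND), (10, CDG, 6480, ATL), (10, CDG, 8290, ORD), (10, CDG, 8880, MIA), (37, ATL, 3770, LAX), (37, ATL, 5110, SFO), (37, CDG, 3770, LAX), (37, CDG, 5110, SFO), (37, LHR, 3770, LAX), (37, LHR, 5110, SFO), (37, SFO, 3770, LAX), (37, SFO, 5110, SFO)}
Natural join on code: {(10, BOS, 250, IAD, SEA), (10, BOS, 3590, ATL, DEN), (10, BOS, 3590, ATL, MIA), (10, BOS, 6480, ATL, DEN), (10, BOS, 6480, ATL, MIA), (10, CDG, 250, IAD, SEA), (10, CDG, 3590, ATL, DEN), (10, CDG, 3590, ATL, MIA), (10, CDG, 6480, ATL, DEN), (10, CDG, 6480, ATL, MIA), (37, ATL, 5110, SFO, ORD), (37, ATL, 5110, SFO, SEA), (37, CDG, 5110, SFO, ORD), (37, CDG, 5110, SFO, SEA), (37, LHR, 5110, SFO, ORD), (37, LHR, 5110, SFO, SEA), (37, SFO, 5110, SFO, ORD), (37, SFO, 5110, SFO, SEA)}
Apply σ_{src ≠ SFO}; surviving tuples: {(10, BOS, 250, IAD, SEA), (10, BOS, 3590, ATL, DEN), (10, BOS, 3590, ATL, MIA), (10, BOS, 6480, ATL, DEN), (10, BOS, 6480, ATL, MIA), (10, CDG, 250, IAD, SEA), (10, CDG, 3590, ATL, DEN), (10, CDG, 3590, ATL, MIA), (10, CDG, 6480, ATL, DEN), (10, CDG, 6480, ATL, MIA), (37, ATL, 5110, SFO, ORD), (37, ATL, 5110, SFO, SEA), (37, CDG, 5110, SFO, ORD), (37, CDG, 5110, SFO, SEA), (37, LHR, 5110, SFO, ORD), (37, LHR, 5110, SFO, SEA)}
Apply σ_{pid ≥ 10}; surviving tuples: {(10, BOS, 250, IAD, SEA), (10, BOS, 3590, ATL, DEN), (10, BOS, 3590, ATL, MIA), (10, BOS, 6480, ATL, DEN), (10, BOS, 6480, ATL, MIA), (10, CDG, 250, IAD, SEA), (10, CDG, 3590, ATL, DEN), (10, CDG, 3590, ATL, MIA), (10, CDG, 6480, ATL, DEN), (10, CDG, 6480, ATL, MIA), (37, ATL, 5110, SFO, ORD), (37, ATL, 5110, SFO, SEA), (37, CDG, 5110, SFO, ORD), (37, CDG, 5110, SFO, SEA), (37, LHR, 5110, SFO, ORD), (37, LHR, 5110, SFO, SEA)}
Projecting to dist, code, src (7 duplicate(s) eliminated): {(250, IAD, BOS), (250, IAD, CDG), (3590, ATL, BOS), (3590, ATL, CDG), (5110, SFO, ATL), (5110, SFO, CDG), (5110, SFO, LHR), (6480, ATL, BOS), (6480, ATL, CDG)}

{(250, IAD, BOS), (250, IAD, CDG), (3590, ATL, BOS), (3590, ATL, CDG), (5110, SFO, ATL), (5110, SFO, CDG), (5110, SFO, LHR), (6480, ATL, BOS), (6480, ATL, CDG)}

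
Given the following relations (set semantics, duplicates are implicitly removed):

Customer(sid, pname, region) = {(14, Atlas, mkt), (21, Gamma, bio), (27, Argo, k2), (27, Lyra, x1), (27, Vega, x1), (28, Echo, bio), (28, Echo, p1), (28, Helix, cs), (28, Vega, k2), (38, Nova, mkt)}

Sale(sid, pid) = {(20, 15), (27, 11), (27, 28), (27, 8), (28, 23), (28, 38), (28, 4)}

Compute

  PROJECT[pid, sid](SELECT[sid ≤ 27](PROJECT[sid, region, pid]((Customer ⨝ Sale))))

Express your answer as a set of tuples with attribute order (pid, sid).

{(11, 27), (28, 27), (8, 27)}

Joining Customer and Sale on sid yields {(27, Argo, k2, 11), (27, Argo, k2, 28), (27, Argo, k2, 8), (27, Lyra, x1, 11), (27, Lyra, x1, 28), (27, Lyra, x1, 8), (27, Vega, x1, 11), (27, Vega, x1, 28), (27, Vega, x1, 8), (28, Echo, bio, 23), (28, Echo, bio, 38), (28, Echo, bio, 4), (28, Echo, p1, 23), (28, Echo, p1, 38), (28, Echo, p1, 4), (28, Helix, cs, 23), (28, Helix, cs, 38), (28, Helix, cs, 4), (28, Vega, k2, 23), (28, Vega, k2, 38), (28, Vega, k2, 4)}.
Keep only column(s) sid, region, pid (3 duplicate(s) eliminated): {(27, k2, 11), (27, k2, 28), (27, k2, 8), (27, x1, 11), (27, x1, 28), (27, x1, 8), (28, bio, 23), (28, bio, 38), (28, bio, 4), (28, cs, 23), (28, cs, 38), (28, cs, 4), (28, k2, 23), (28, k2, 38), (28, k2, 4), (28, p1, 23), (28, p1, 38), (28, p1, 4)}
Selection sid ≤ 27: {(27, k2, 11), (27, k2, 28), (27, k2, 8), (27, x1, 11), (27, x1, 28), (27, x1, 8)}
Keep only column(s) pid, sid (3 duplicate(s) eliminated): {(11, 27), (28, 27), (8, 27)}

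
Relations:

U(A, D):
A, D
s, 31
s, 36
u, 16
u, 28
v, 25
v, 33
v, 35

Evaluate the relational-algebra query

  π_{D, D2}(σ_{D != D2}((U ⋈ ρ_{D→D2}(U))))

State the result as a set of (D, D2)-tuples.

{(16, 28), (25, 33), (25, 35), (28, 16), (31, 36), (33, 25), (33, 35), (35, 25), (35, 33), (36, 31)}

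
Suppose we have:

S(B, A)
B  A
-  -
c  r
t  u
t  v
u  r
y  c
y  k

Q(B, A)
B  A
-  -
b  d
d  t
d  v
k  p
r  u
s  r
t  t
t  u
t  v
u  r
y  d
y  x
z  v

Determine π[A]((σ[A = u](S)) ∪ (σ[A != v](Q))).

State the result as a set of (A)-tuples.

Selection A = u: {(t, u)}
Selection A != v: {(b, d), (d, t), (k, p), (r, u), (s, r), (t, t), (t, u), (u, r), (y, d), (y, x)}
Set union of the two operands is {(b, d), (d, t), (k, p), (r, u), (s, r), (t, t), (t, u), (u, r), (y, d), (y, x)}.
Keep only column(s) A (4 duplicate(s) eliminated): {d, p, r, t, u, x}

{d, p, r, t, u, x}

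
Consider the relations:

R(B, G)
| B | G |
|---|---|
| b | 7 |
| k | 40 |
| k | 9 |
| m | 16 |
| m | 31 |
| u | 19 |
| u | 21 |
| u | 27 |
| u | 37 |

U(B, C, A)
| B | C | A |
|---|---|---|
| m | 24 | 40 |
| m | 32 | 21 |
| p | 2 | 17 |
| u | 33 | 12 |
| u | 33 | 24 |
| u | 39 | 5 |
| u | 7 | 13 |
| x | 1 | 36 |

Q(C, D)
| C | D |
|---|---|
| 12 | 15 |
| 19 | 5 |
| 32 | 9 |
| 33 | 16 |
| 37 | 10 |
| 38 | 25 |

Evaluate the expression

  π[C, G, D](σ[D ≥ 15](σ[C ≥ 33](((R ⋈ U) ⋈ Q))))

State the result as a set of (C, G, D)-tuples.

{(33, 19, 16), (33, 21, 16), (33, 27, 16), (33, 37, 16)}

R ⋈ U (natural join on B): {(m, 16, 24, 40), (m, 16, 32, 21), (m, 31, 24, 40), (m, 31, 32, 21), (u, 19, 33, 12), (u, 19, 33, 24), (u, 19, 39, 5), (u, 19, 7, 13), (u, 21, 33, 12), (u, 21, 33, 24), (u, 21, 39, 5), (u, 21, 7, 13), (u, 27, 33, 12), (u, 27, 33, 24), (u, 27, 39, 5), (u, 27, 7, 13), (u, 37, 33, 12), (u, 37, 33, 24), (u, 37, 39, 5), (u, 37, 7, 13)}
(R ⋈ U) ⋈ Q (natural join on C): {(m, 16, 32, 21, 9), (m, 31, 32, 21, 9), (u, 19, 33, 12, 16), (u, 19, 33, 24, 16), (u, 21, 33, 12, 16), (u, 21, 33, 24, 16), (u, 27, 33, 12, 16), (u, 27, 33, 24, 16), (u, 37, 33, 12, 16), (u, 37, 33, 24, 16)}
σ[C ≥ 33]: keep tuples satisfying C ≥ 33 → {(u, 19, 33, 12, 16), (u, 19, 33, 24, 16), (u, 21, 33, 12, 16), (u, 21, 33, 24, 16), (u, 27, 33, 12, 16), (u, 27, 33, 24, 16), (u, 37, 33, 12, 16), (u, 37, 33, 24, 16)}
σ[D ≥ 15]: keep tuples satisfying D ≥ 15 → {(u, 19, 33, 12, 16), (u, 19, 33, 24, 16), (u, 21, 33, 12, 16), (u, 21, 33, 24, 16), (u, 27, 33, 12, 16), (u, 27, 33, 24, 16), (u, 37, 33, 12, 16), (u, 37, 33, 24, 16)}
Projecting to C, G, D (4 duplicate(s) eliminated): {(33, 19, 16), (33, 21, 16), (33, 27, 16), (33, 37, 16)}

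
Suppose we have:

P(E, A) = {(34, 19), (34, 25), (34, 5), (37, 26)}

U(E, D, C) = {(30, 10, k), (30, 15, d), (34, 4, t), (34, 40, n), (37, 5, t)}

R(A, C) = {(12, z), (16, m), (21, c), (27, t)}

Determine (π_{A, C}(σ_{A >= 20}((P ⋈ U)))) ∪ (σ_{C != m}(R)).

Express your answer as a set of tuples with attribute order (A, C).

P ⋈ U (natural join on E): {(34, 19, 4, t), (34, 19, 40, n), (34, 25, 4, t), (34, 25, 40, n), (34, 5, 4, t), (34, 5, 40, n), (37, 26, 5, t)}
Filtering on A >= 20 leaves {(34, 25, 4, t), (34, 25, 40, n), (37, 26, 5, t)}.
Keep only column(s) A, C: {(25, n), (25, t), (26, t)}
Filtering on C != m leaves {(12, z), (21, c), (27, t)}.
Taking the union: {(12, z), (21, c), (25, n), (25, t), (26, t), (27, t)}

{(12, z), (21, c), (25, n), (25, t), (26, t), (27, t)}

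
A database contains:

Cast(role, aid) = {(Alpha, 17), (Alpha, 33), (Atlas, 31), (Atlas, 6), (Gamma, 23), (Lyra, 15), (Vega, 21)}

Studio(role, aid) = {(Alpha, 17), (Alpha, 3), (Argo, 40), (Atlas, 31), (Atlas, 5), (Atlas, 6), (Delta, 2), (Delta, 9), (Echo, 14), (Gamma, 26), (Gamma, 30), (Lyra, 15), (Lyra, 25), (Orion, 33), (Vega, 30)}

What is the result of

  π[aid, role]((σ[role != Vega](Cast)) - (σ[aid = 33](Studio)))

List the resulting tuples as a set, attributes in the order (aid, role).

{(15, Lyra), (17, Alpha), (23, Gamma), (31, Atlas), (33, Alpha), (6, Atlas)}

Selection role != Vega: {(Alpha, 17), (Alpha, 33), (Atlas, 31), (Atlas, 6), (Gamma, 23), (Lyra, 15)}
Selection aid = 33: {(Orion, 33)}
Taking the difference: {(Alpha, 17), (Alpha, 33), (Atlas, 31), (Atlas, 6), (Gamma, 23), (Lyra, 15)}
π_{aid, role} gives {(15, Lyra), (17, Alpha), (23, Gamma), (31, Atlas), (33, Alpha), (6, Atlas)}.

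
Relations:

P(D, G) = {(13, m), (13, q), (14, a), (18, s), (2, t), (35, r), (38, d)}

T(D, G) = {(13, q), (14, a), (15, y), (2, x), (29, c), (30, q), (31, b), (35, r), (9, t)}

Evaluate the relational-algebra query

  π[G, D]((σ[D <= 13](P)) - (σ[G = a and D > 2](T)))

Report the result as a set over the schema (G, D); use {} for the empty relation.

σ[D <= 13]: keep tuples satisfying D <= 13 → {(13, m), (13, q), (2, t)}
σ[G = a and D > 2]: keep tuples satisfying G = a and D > 2 → {(14, a)}
Taking the difference: {(13, m), (13, q), (2, t)}
π_{G, D} gives {(m, 13), (q, 13), (t, 2)}.

{(m, 13), (q, 13), (t, 2)}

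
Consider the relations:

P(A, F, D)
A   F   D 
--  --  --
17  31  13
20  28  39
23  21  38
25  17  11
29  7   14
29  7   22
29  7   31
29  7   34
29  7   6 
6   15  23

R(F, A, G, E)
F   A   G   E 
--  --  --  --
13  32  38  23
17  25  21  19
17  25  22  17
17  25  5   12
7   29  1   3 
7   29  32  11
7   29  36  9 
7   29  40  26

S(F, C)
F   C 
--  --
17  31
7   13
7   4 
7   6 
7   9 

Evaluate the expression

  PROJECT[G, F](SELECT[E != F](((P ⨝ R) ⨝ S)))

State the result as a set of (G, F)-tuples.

Natural join on A, F: {(25, 17, 11, 21, 19), (25, 17, 11, 22, 17), (25, 17, 11, 5, 12), (29, 7, 14, 1, 3), (29, 7, 14, 32, 11), (29, 7, 14, 36, 9), (29, 7, 14, 40, 26), (29, 7, 22, 1, 3), (29, 7, 22, 32, 11), (29, 7, 22, 36, 9), (29, 7, 22, 40, 26), (29, 7, 31, 1, 3), (29, 7, 31, 32, 11), (29, 7, 31, 36, 9), (29, 7, 31, 40, 26), (29, 7, 34, 1, 3), (29, 7, 34, 32, 11), (29, 7, 34, 36, 9), (29, 7, 34, 40, 26), (29, 7, 6, 1, 3), (29, 7, 6, 32, 11), (29, 7, 6, 36, 9), (29, 7, 6, 40, 26)}
Natural join on F: {(25, 17, 11, 21, 19, 31), (25, 17, 11, 22, 17, 31), (25, 17, 11, 5, 12, 31), (29, 7, 14, 1, 3, 13), (29, 7, 14, 1, 3, 4), (29, 7, 14, 1, 3, 6), (29, 7, 14, 1, 3, 9), (29, 7, 14, 32, 11, 13), (29, 7, 14, 32, 11, 4), (29, 7, 14, 32, 11, 6), (29, 7, 14, 32, 11, 9), (29, 7, 14, 36, 9, 13), (29, 7, 14, 36, 9, 4), (29, 7, 14, 36, 9, 6), (29, 7, 14, 36, 9, 9), (29, 7, 14, 40, 26, 13), (29, 7, 14, 40, 26, 4), (29, 7, 14, 40, 26, 6), (29, 7, 14, 40, 26, 9), (29, 7, 22, 1, 3, 13), (29, 7, 22, 1, 3, 4), (29, 7, 22, 1, 3, 6), (29, 7, 22, 1, 3, 9), (29, 7, 22, 32, 11, 13), (29, 7, 22, 32, 11, 4), (29, 7, 22, 32, 11, 6), (29, 7, 22, 32, 11, 9), (29, 7, 22, 36, 9, 13), (29, 7, 22, 36, 9, 4), (29, 7, 22, 36, 9, 6), (29, 7, 22, 36, 9, 9), (29, 7, 22, 40, 26, 13), (29, 7, 22, 40, 26, 4), (29, 7, 22, 40, 26, 6), (29, 7, 22, 40, 26, 9), (29, 7, 31, 1, 3, 13), (29, 7, 31, 1, 3, 4), (29, 7, 31, 1, 3, 6), (29, 7, 31, 1, 3, 9), (29, 7, 31, 32, 11, 13), (29, 7, 31, 32, 11, 4), (29, 7, 31, 32, 11, 6), (29, 7, 31, 32, 11, 9), (29, 7, 31, 36, 9, 13), (29, 7, 31, 36, 9, 4), (29, 7, 31, 36, 9, 6), (29, 7, 31, 36, 9, 9), (29, 7, 31, 40, 26, 13), (29, 7, 31, 40, 26, 4), (29, 7, 31, 40, 26, 6), (29, 7, 31, 40, 26, 9), (29, 7, 34, 1, 3, 13), (29, 7, 34, 1, 3, 4), (29, 7, 34, 1, 3, 6), (29, 7, 34, 1, 3, 9), (29, 7, 34, 32, 11, 13), (29, 7, 34, 32, 11, 4), (29, 7, 34, 32, 11, 6), (29, 7, 34, 32, 11, 9), (29, 7, 34, 36, 9, 13), (29, 7, 34, 36, 9, 4), (29, 7, 34, 36, 9, 6), (29, 7, 34, 36, 9, 9), (29, 7, 34, 40, 26, 13), (29, 7, 34, 40, 26, 4), (29, 7, 34, 40, 26, 6), (29, 7, 34, 40, 26, 9), (29, 7, 6, 1, 3, 13), (29, 7, 6, 1, 3, 4), (29, 7, 6, 1, 3, 6), (29, 7, 6, 1, 3, 9), (29, 7, 6, 32, 11, 13), (29, 7, 6, 32, 11, 4), (29, 7, 6, 32, 11, 6), (29, 7, 6, 32, 11, 9), (29, 7, 6, 36, 9, 13), (29, 7, 6, 36, 9, 4), (29, 7, 6, 36, 9, 6), (29, 7, 6, 36, 9, 9), (29, 7, 6, 40, 26, 13), (29, 7, 6, 40, 26, 4), (29, 7, 6, 40, 26, 6), (29, 7, 6, 40, 26, 9)}
Selection E != F: {(25, 17, 11, 21, 19, 31), (25, 17, 11, 5, 12, 31), (29, 7, 14, 1, 3, 13), (29, 7, 14, 1, 3, 4), (29, 7, 14, 1, 3, 6), (29, 7, 14, 1, 3, 9), (29, 7, 14, 32, 11, 13), (29, 7, 14, 32, 11, 4), (29, 7, 14, 32, 11, 6), (29, 7, 14, 32, 11, 9), (29, 7, 14, 36, 9, 13), (29, 7, 14, 36, 9, 4), (29, 7, 14, 36, 9, 6), (29, 7, 14, 36, 9, 9), (29, 7, 14, 40, 26, 13), (29, 7, 14, 40, 26, 4), (29, 7, 14, 40, 26, 6), (29, 7, 14, 40, 26, 9), (29, 7, 22, 1, 3, 13), (29, 7, 22, 1, 3, 4), (29, 7, 22, 1, 3, 6), (29, 7, 22, 1, 3, 9), (29, 7, 22, 32, 11, 13), (29, 7, 22, 32, 11, 4), (29, 7, 22, 32, 11, 6), (29, 7, 22, 32, 11, 9), (29, 7, 22, 36, 9, 13), (29, 7, 22, 36, 9, 4), (29, 7, 22, 36, 9, 6), (29, 7, 22, 36, 9, 9), (29, 7, 22, 40, 26, 13), (29, 7, 22, 40, 26, 4), (29, 7, 22, 40, 26, 6), (29, 7, 22, 40, 26, 9), (29, 7, 31, 1, 3, 13), (29, 7, 31, 1, 3, 4), (29, 7, 31, 1, 3, 6), (29, 7, 31, 1, 3, 9), (29, 7, 31, 32, 11, 13), (29, 7, 31, 32, 11, 4), (29, 7, 31, 32, 11, 6), (29, 7, 31, 32, 11, 9), (29, 7, 31, 36, 9, 13), (29, 7, 31, 36, 9, 4), (29, 7, 31, 36, 9, 6), (29, 7, 31, 36, 9, 9), (29, 7, 31, 40, 26, 13), (29, 7, 31, 40, 26, 4), (29, 7, 31, 40, 26, 6), (29, 7, 31, 40, 26, 9), (29, 7, 34, 1, 3, 13), (29, 7, 34, 1, 3, 4), (29, 7, 34, 1, 3, 6), (29, 7, 34, 1, 3, 9), (29, 7, 34, 32, 11, 13), (29, 7, 34, 32, 11, 4), (29, 7, 34, 32, 11, 6), (29, 7, 34, 32, 11, 9), (29, 7, 34, 36, 9, 13), (29, 7, 34, 36, 9, 4), (29, 7, 34, 36, 9, 6), (29, 7, 34, 36, 9, 9), (29, 7, 34, 40, 26, 13), (29, 7, 34, 40, 26, 4), (29, 7, 34, 40, 26, 6), (29, 7, 34, 40, 26, 9), (29, 7, 6, 1, 3, 13), (29, 7, 6, 1, 3, 4), (29, 7, 6, 1, 3, 6), (29, 7, 6, 1, 3, 9), (29, 7, 6, 32, 11, 13), (29, 7, 6, 32, 11, 4), (29, 7, 6, 32, 11, 6), (29, 7, 6, 32, 11, 9), (29, 7, 6, 36, 9, 13), (29, 7, 6, 36, 9, 4), (29, 7, 6, 36, 9, 6), (29, 7, 6, 36, 9, 9), (29, 7, 6, 40, 26, 13), (29, 7, 6, 40, 26, 4), (29, 7, 6, 40, 26, 6), (29, 7, 6, 40, 26, 9)}
π_{G, F} gives {(1, 7), (21, 17), (32, 7), (36, 7), (40, 7), (5, 17)} (76 duplicate(s) eliminated).

{(1, 7), (21, 17), (32, 7), (36, 7), (40, 7), (5, 17)}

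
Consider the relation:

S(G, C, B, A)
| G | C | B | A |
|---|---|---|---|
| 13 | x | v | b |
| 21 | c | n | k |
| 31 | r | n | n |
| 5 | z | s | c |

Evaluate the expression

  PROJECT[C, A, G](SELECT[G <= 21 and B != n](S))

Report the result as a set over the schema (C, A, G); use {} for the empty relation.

{(x, b, 13), (z, c, 5)}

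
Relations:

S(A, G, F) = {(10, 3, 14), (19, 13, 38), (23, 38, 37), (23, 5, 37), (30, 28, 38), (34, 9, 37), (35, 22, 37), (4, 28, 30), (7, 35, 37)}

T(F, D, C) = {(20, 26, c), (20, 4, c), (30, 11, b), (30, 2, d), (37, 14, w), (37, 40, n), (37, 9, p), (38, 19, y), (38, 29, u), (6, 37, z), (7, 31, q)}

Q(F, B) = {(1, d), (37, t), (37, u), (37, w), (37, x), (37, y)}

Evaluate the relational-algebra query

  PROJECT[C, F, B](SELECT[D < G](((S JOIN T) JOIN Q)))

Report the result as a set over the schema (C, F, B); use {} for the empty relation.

S ⋈ T (natural join on F): {(19, 13, 38, 19, y), (19, 13, 38, 29, u), (23, 38, 37, 14, w), (23, 38, 37, 40, n), (23, 38, 37, 9, p), (23, 5, 37, 14, w), (23, 5, 37, 40, n), (23, 5, 37, 9, p), (30, 28, 38, 19, y), (30, 28, 38, 29, u), (34, 9, 37, 14, w), (34, 9, 37, 40, n), (34, 9, 37, 9, p), (35, 22, 37, 14, w), (35, 22, 37, 40, n), (35, 22, 37, 9, p), (4, 28, 30, 11, b), (4, 28, 30, 2, d), (7, 35, 37, 14, w), (7, 35, 37, 40, n), (7, 35, 37, 9, p)}
(S JOIN T) ⋈ Q (natural join on F): {(23, 38, 37, 14, w, t), (23, 38, 37, 14, w, u), (23, 38, 37, 14, w, w), (23, 38, 37, 14, w, x), (23, 38, 37, 14, w, y), (23, 38, 37, 40, n, t), (23, 38, 37, 40, n, u), (23, 38, 37, 40, n, w), (23, 38, 37, 40, n, x), (23, 38, 37, 40, n, y), (23, 38, 37, 9, p, t), (23, 38, 37, 9, p, u), (23, 38, 37, 9, p, w), (23, 38, 37, 9, p, x), (23, 38, 37, 9, p, y), (23, 5, 37, 14, w, t), (23, 5, 37, 14, w, u), (23, 5, 37, 14, w, w), (23, 5, 37, 14, w, x), (23, 5, 37, 14, w, y), (23, 5, 37, 40, n, t), (23, 5, 37, 40, n, u), (23, 5, 37, 40, n, w), (23, 5, 37, 40, n, x), (23, 5, 37, 40, n, y), (23, 5, 37, 9, p, t), (23, 5, 37, 9, p, u), (23, 5, 37, 9, p, w), (23, 5, 37, 9, p, x), (23, 5, 37, 9, p, y), (34, 9, 37, 14, w, t), (34, 9, 37, 14, w, u), (34, 9, 37, 14, w, w), (34, 9, 37, 14, w, x), (34, 9, 37, 14, w, y), (34, 9, 37, 40, n, t), (34, 9, 37, 40, n, u), (34, 9, 37, 40, n, w), (34, 9, 37, 40, n, x), (34, 9, 37, 40, n, y), (34, 9, 37, 9, p, t), (34, 9, 37, 9, p, u), (34, 9, 37, 9, p, w), (34, 9, 37, 9, p, x), (34, 9, 37, 9, p, y), (35, 22, 37, 14, w, t), (35, 22, 37, 14, w, u), (35, 22, 37, 14, w, w), (35, 22, 37, 14, w, x), (35, 22, 37, 14, w, y), (35, 22, 37, 40, n, t), (35, 22, 37, 40, n, u), (35, 22, 37, 40, n, w), (35, 22, 37, 40, n, x), (35, 22, 37, 40, n, y), (35, 22, 37, 9, p, t), (35, 22, 37, 9, p, u), (35, 22, 37, 9, p, w), (35, 22, 37, 9, p, x), (35, 22, 37, 9, p, y), (7, 35, 37, 14, w, t), (7, 35, 37, 14, w, u), (7, 35, 37, 14, w, w), (7, 35, 37, 14, w, x), (7, 35, 37, 14, w, y), (7, 35, 37, 40, n, t), (7, 35, 37, 40, n, u), (7, 35, 37, 40, n, w), (7, 35, 37, 40, n, x), (7, 35, 37, 40, n, y), (7, 35, 37, 9, p, t), (7, 35, 37, 9, p, u), (7, 35, 37, 9, p, w), (7, 35, 37, 9, p, x), (7, 35, 37, 9, p, y)}
Filtering on D < G leaves {(23, 38, 37, 14, w, t), (23, 38, 37, 14, w, u), (23, 38, 37, 14, w, w), (23, 38, 37, 14, w, x), (23, 38, 37, 14, w, y), (23, 38, 37, 9, p, t), (23, 38, 37, 9, p, u), (23, 38, 37, 9, p, w), (23, 38, 37, 9, p, x), (23, 38, 37, 9, p, y), (35, 22, 37, 14, w, t), (35, 22, 37, 14, w, u), (35, 22, 37, 14, w, w), (35, 22, 37, 14, w, x), (35, 22, 37, 14, w, y), (35, 22, 37, 9, p, t), (35, 22, 37, 9, p, u), (35, 22, 37, 9, p, w), (35, 22, 37, 9, p, x), (35, 22, 37, 9, p, y), (7, 35, 37, 14, w, t), (7, 35, 37, 14, w, u), (7, 35, 37, 14, w, w), (7, 35, 37, 14, w, x), (7, 35, 37, 14, w, y), (7, 35, 37, 9, p, t), (7, 35, 37, 9, p, u), (7, 35, 37, 9, p, w), (7, 35, 37, 9, p, x), (7, 35, 37, 9, p, y)}.
Projecting to C, F, B (20 duplicate(s) eliminated): {(p, 37, t), (p, 37, u), (p, 37, w), (p, 37, x), (p, 37, y), (w, 37, t), (w, 37, u), (w, 37, w), (w, 37, x), (w, 37, y)}

{(p, 37, t), (p, 37, u), (p, 37, w), (p, 37, x), (p, 37, y), (w, 37, t), (w, 37, u), (w, 37, w), (w, 37, x), (w, 37, y)}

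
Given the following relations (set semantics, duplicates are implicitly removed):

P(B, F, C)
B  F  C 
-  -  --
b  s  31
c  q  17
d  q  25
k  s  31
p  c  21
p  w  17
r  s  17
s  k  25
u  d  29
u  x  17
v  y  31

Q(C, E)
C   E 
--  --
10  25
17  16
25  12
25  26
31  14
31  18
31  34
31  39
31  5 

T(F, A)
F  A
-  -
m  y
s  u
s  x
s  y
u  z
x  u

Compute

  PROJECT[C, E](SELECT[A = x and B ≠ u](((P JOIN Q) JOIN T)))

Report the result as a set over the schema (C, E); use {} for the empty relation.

P ⋈ Q (natural join on C): {(b, s, 31, 14), (b, s, 31, 18), (b, s, 31, 34), (b, s, 31, 39), (b, s, 31, 5), (c, q, 17, 16), (d, q, 25, 12), (d, q, 25, 26), (k, s, 31, 14), (k, s, 31, 18), (k, s, 31, 34), (k, s, 31, 39), (k, s, 31, 5), (p, w, 17, 16), (r, s, 17, 16), (s, k, 25, 12), (s, k, 25, 26), (u, x, 17, 16), (v, y, 31, 14), (v, y, 31, 18), (v, y, 31, 34), (v, y, 31, 39), (v, y, 31, 5)}
(P JOIN Q) ⋈ T (natural join on F): {(b, s, 31, 14, u), (b, s, 31, 14, x), (b, s, 31, 14, y), (b, s, 31, 18, u), (b, s, 31, 18, x), (b, s, 31, 18, y), (b, s, 31, 34, u), (b, s, 31, 34, x), (b, s, 31, 34, y), (b, s, 31, 39, u), (b, s, 31, 39, x), (b, s, 31, 39, y), (b, s, 31, 5, u), (b, s, 31, 5, x), (b, s, 31, 5, y), (k, s, 31, 14, u), (k, s, 31, 14, x), (k, s, 31, 14, y), (k, s, 31, 18, u), (k, s, 31, 18, x), (k, s, 31, 18, y), (k, s, 31, 34, u), (k, s, 31, 34, x), (k, s, 31, 34, y), (k, s, 31, 39, u), (k, s, 31, 39, x), (k, s, 31, 39, y), (k, s, 31, 5, u), (k, s, 31, 5, x), (k, s, 31, 5, y), (r, s, 17, 16, u), (r, s, 17, 16, x), (r, s, 17, 16, y), (u, x, 17, 16, u)}
Filtering on A = x and B ≠ u leaves {(b, s, 31, 14, x), (b, s, 31, 18, x), (b, s, 31, 34, x), (b, s, 31, 39, x), (b, s, 31, 5, x), (k, s, 31, 14, x), (k, s, 31, 18, x), (k, s, 31, 34, x), (k, s, 31, 39, x), (k, s, 31, 5, x), (r, s, 17, 16, x)}.
Projecting to C, E (5 duplicate(s) eliminated): {(17, 16), (31, 14), (31, 18), (31, 34), (31, 39), (31, 5)}

{(17, 16), (31, 14), (31, 18), (31, 34), (31, 39), (31, 5)}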